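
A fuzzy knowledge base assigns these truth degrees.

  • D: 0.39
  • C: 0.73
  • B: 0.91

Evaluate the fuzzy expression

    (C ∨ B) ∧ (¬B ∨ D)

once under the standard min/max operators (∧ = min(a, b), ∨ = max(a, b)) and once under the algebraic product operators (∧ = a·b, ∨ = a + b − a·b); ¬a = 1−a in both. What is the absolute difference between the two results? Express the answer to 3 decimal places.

0.044

Under standard min/max:
  C ∨ B = max(a, b) on (0.73, 0.91) = 0.91
  ¬B = 1 − 0.91 = 0.09
  ¬B ∨ D = max(a, b) on (0.09, 0.39) = 0.39
  (C ∨ B) ∧ (¬B ∨ D) = min(a, b) on (0.91, 0.39) = 0.39
  → value = 0.3900
Under algebraic product:
  C ∨ B = a + b − a·b on (0.7300, 0.9100) = 0.9757
  ¬B = 1 − 0.9100 = 0.0900
  ¬B ∨ D = a + b − a·b on (0.0900, 0.3900) = 0.4449
  (C ∨ B) ∧ (¬B ∨ D) = a·b on (0.9757, 0.4449) = 0.4341
  → value = 0.4341
|0.3900 − 0.4341| = 0.044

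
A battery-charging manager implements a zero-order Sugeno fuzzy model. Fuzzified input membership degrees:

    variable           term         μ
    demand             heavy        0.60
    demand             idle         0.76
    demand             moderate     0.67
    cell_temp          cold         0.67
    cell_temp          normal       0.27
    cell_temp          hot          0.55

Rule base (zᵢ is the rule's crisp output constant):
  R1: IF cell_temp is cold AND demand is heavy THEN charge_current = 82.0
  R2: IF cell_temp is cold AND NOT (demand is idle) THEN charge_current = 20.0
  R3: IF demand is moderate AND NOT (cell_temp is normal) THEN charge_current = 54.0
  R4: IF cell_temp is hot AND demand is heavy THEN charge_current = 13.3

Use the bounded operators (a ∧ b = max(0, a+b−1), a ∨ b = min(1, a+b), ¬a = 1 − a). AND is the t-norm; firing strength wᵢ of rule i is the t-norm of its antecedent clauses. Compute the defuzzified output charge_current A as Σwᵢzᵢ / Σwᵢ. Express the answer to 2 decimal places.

R1 (z=82.0): cold=0.67, heavy=0.60; AND[max(0, a+b−1)] → w = 0.27
R2 (z=20.0): cold=0.67, ¬idle=1−0.76=0.24; AND[max(0, a+b−1)] → w = 0.00
R3 (z=54.0): moderate=0.67, ¬normal=1−0.27=0.73; AND[max(0, a+b−1)] → w = 0.40
R4 (z=13.3): hot=0.55, heavy=0.60; AND[max(0, a+b−1)] → w = 0.15
Weighted average = (0.27·82.0 + 0.00·20.0 + 0.40·54.0 + 0.15·13.3) / (0.27 + 0.00 + 0.40 + 0.15)
  = 45.7350 / 0.8200 = 55.77

55.77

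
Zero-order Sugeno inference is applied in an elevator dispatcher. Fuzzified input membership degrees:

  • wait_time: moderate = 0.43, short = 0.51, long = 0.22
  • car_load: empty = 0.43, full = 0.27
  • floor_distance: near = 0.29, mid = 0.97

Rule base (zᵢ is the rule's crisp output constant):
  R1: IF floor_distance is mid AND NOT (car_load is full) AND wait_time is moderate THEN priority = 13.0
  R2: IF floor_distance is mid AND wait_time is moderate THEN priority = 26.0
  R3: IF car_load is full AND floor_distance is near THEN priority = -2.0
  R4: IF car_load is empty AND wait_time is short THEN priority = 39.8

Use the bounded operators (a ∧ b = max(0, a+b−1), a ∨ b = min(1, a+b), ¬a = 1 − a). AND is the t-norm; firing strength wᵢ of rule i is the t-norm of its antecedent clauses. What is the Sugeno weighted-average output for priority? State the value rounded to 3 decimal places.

R1 (z=13.0): mid=0.97, ¬full=1−0.27=0.73, moderate=0.43; AND[max(0, a+b−1)] → w = 0.13
R2 (z=26.0): mid=0.97, moderate=0.43; AND[max(0, a+b−1)] → w = 0.40
R3 (z=-2.0): full=0.27, near=0.29; AND[max(0, a+b−1)] → w = 0.00
R4 (z=39.8): empty=0.43, short=0.51; AND[max(0, a+b−1)] → w = 0.00
Weighted average = (0.13·13.0 + 0.40·26.0 + 0.00·-2.0 + 0.00·39.8) / (0.13 + 0.40 + 0.00 + 0.00)
  = 12.0900 / 0.5300 = 22.811

22.811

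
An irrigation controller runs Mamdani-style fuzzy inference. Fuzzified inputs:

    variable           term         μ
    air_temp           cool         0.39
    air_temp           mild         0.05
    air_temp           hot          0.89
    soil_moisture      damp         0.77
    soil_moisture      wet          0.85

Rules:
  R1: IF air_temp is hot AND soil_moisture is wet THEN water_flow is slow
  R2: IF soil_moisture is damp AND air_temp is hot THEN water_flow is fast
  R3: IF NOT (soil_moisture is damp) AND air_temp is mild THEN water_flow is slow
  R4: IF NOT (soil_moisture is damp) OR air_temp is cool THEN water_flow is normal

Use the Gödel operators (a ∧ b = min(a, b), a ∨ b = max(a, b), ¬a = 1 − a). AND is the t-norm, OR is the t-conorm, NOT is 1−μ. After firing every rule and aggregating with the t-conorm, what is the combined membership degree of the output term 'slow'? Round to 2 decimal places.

R1: hot=0.89, wet=0.85; AND[min(a, b)] → w = 0.85
R2: damp=0.77, hot=0.89; AND[min(a, b)] → w = 0.77
R3: ¬damp=1−0.77=0.23, mild=0.05; AND[min(a, b)] → w = 0.05
R4: ¬damp=1−0.77=0.23, cool=0.39; OR[max(a, b)] → w = 0.39
Rules with consequent 'slow': {R1, R3} → strengths 0.85, 0.05
Aggregate via t-conorm [max(a, b)]: 0.85

0.85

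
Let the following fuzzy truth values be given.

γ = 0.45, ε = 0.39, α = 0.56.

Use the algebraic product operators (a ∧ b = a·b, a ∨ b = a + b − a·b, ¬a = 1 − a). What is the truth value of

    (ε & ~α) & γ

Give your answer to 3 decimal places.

~α = 1 − 0.5600 = 0.4400
ε & ~α = a·b on (0.3900, 0.4400) = 0.1716
(ε & ~α) & γ = a·b on (0.1716, 0.4500) = 0.0772

0.077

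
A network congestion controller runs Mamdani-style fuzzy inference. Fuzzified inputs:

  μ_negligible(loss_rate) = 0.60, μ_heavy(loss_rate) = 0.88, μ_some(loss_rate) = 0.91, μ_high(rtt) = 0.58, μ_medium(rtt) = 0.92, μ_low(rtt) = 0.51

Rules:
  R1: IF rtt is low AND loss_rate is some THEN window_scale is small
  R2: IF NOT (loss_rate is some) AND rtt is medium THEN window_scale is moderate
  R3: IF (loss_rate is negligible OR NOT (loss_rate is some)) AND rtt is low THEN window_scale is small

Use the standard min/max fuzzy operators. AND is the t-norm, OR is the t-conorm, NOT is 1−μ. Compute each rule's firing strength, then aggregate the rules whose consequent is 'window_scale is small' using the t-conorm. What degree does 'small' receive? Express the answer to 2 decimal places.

R1: low=0.51, some=0.91; AND[min(a, b)] → w = 0.51
R2: ¬some=1−0.91=0.09, medium=0.92; AND[min(a, b)] → w = 0.09
R3: (negligible=0.60 OR ¬some=1−0.91=0.09) = 0.60; AND[min(a, b)] with low=0.51 → w = 0.51
Rules with consequent 'small': {R1, R3} → strengths 0.51, 0.51
Aggregate via t-conorm [max(a, b)]: 0.51

0.51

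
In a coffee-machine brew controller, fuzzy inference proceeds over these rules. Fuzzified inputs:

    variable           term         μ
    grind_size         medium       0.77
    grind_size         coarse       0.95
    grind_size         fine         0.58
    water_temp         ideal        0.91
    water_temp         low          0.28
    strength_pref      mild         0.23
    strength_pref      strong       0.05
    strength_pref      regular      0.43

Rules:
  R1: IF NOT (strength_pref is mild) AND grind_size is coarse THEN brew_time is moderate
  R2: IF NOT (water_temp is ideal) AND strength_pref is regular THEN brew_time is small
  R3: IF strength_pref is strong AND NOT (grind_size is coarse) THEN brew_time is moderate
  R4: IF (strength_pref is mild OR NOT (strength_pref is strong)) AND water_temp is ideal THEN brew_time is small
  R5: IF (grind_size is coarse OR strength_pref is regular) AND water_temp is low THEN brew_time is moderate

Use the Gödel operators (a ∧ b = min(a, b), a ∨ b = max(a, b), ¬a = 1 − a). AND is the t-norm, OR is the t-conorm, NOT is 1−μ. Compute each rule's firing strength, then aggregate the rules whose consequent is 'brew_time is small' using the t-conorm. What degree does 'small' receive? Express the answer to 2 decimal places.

R1: ¬mild=1−0.23=0.77, coarse=0.95; AND[min(a, b)] → w = 0.77
R2: ¬ideal=1−0.91=0.09, regular=0.43; AND[min(a, b)] → w = 0.09
R3: strong=0.05, ¬coarse=1−0.95=0.05; AND[min(a, b)] → w = 0.05
R4: (mild=0.23 OR ¬strong=1−0.05=0.95) = 0.95; AND[min(a, b)] with ideal=0.91 → w = 0.91
R5: (coarse=0.95 OR regular=0.43) = 0.95; AND[min(a, b)] with low=0.28 → w = 0.28
Rules with consequent 'small': {R2, R4} → strengths 0.09, 0.91
Aggregate via t-conorm [max(a, b)]: 0.91

0.91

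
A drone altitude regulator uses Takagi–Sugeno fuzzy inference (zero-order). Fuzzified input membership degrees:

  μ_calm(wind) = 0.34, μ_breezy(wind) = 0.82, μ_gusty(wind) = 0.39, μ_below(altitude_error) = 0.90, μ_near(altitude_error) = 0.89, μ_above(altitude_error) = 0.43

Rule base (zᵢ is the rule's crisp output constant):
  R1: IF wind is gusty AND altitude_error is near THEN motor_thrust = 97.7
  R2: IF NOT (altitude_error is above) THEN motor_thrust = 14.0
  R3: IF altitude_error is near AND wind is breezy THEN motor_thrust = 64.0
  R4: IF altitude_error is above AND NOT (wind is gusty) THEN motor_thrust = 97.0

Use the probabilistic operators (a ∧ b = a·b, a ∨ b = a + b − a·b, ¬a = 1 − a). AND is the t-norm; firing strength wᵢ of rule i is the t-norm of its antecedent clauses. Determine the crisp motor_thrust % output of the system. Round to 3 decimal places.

59.733

R1 (z=97.7): gusty=0.39, near=0.89; AND[a·b] → w = 0.3471
R2 (z=14.0): ¬above=1−0.43=0.57 → w = 0.5700
R3 (z=64.0): near=0.89, breezy=0.82; AND[a·b] → w = 0.7298
R4 (z=97.0): above=0.43, ¬gusty=1−0.39=0.61; AND[a·b] → w = 0.2623
Weighted average = (0.3471·97.7 + 0.5700·14.0 + 0.7298·64.0 + 0.2623·97.0) / (0.3471 + 0.5700 + 0.7298 + 0.2623)
  = 114.0420 / 1.9092 = 59.733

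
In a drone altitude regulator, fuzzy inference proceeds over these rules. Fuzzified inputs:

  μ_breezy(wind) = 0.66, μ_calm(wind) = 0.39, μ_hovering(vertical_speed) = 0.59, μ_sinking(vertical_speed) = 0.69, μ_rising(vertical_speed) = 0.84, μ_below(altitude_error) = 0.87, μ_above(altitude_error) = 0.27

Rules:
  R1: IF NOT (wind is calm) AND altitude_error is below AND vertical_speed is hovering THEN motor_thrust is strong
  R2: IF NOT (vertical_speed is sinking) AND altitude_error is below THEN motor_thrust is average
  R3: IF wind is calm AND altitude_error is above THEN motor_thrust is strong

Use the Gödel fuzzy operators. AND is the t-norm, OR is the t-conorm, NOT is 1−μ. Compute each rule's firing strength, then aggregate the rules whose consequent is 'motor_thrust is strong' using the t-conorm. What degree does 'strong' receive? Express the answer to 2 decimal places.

R1: ¬calm=1−0.39=0.61, below=0.87, hovering=0.59; AND[min(a, b)] → w = 0.59
R2: ¬sinking=1−0.69=0.31, below=0.87; AND[min(a, b)] → w = 0.31
R3: calm=0.39, above=0.27; AND[min(a, b)] → w = 0.27
Rules with consequent 'strong': {R1, R3} → strengths 0.59, 0.27
Aggregate via t-conorm [max(a, b)]: 0.59

0.59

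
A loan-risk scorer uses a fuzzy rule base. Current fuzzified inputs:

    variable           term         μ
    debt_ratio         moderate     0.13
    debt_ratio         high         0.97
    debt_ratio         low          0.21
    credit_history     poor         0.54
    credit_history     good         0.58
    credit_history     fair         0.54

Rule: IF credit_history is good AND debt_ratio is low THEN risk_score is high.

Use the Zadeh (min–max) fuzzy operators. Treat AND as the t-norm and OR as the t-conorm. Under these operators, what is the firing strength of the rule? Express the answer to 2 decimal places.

firing strength: good=0.58, low=0.21; AND[min(a, b)] → w = 0.21

0.21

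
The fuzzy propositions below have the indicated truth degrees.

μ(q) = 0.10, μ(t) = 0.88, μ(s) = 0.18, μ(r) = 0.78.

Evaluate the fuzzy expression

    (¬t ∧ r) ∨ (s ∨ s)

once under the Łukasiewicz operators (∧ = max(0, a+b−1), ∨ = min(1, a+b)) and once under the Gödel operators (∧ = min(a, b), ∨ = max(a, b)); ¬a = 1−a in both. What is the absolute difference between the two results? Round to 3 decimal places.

0.180

Under Łukasiewicz:
  ¬t = 1 − 0.88 = 0.12
  ¬t ∧ r = max(0, a+b−1) on (0.12, 0.78) = 0.00
  s ∨ s = min(1, a+b) on (0.18, 0.18) = 0.36
  (¬t ∧ r) ∨ (s ∨ s) = min(1, a+b) on (0.00, 0.36) = 0.36
  → value = 0.3600
Under Gödel:
  ¬t = 1 − 0.88 = 0.12
  ¬t ∧ r = min(a, b) on (0.12, 0.78) = 0.12
  s ∨ s = max(a, b) on (0.18, 0.18) = 0.18
  (¬t ∧ r) ∨ (s ∨ s) = max(a, b) on (0.12, 0.18) = 0.18
  → value = 0.1800
|0.3600 − 0.1800| = 0.180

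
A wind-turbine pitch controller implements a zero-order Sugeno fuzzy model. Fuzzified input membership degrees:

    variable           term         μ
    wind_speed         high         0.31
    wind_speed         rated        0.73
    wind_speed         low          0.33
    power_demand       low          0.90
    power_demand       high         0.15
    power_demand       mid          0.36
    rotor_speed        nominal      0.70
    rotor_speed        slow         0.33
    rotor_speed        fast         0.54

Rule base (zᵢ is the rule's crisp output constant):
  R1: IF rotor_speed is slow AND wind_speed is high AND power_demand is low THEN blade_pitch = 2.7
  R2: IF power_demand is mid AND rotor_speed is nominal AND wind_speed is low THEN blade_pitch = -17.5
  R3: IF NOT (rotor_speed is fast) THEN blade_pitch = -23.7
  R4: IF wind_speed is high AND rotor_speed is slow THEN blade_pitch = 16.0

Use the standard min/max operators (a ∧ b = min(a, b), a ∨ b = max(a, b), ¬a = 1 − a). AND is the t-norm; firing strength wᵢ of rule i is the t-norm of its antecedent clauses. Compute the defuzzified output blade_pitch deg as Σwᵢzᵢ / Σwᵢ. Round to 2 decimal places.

-7.72

R1 (z=2.7): slow=0.33, high=0.31, low=0.90; AND[min(a, b)] → w = 0.31
R2 (z=-17.5): mid=0.36, nominal=0.70, low=0.33; AND[min(a, b)] → w = 0.33
R3 (z=-23.7): ¬fast=1−0.54=0.46 → w = 0.46
R4 (z=16.0): high=0.31, slow=0.33; AND[min(a, b)] → w = 0.31
Weighted average = (0.31·2.7 + 0.33·-17.5 + 0.46·-23.7 + 0.31·16.0) / (0.31 + 0.33 + 0.46 + 0.31)
  = -10.8800 / 1.4100 = -7.72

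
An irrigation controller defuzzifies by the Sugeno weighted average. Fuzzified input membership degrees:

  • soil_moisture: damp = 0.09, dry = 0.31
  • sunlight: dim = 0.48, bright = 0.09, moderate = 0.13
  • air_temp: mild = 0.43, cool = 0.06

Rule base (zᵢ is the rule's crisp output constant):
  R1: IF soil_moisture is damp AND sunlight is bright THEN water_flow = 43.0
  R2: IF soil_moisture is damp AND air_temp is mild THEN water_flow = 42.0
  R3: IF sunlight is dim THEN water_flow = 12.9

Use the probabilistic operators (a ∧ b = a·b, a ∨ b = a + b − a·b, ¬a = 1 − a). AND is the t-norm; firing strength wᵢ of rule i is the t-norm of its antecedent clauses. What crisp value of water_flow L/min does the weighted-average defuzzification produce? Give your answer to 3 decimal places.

R1 (z=43.0): damp=0.09, bright=0.09; AND[a·b] → w = 0.0081
R2 (z=42.0): damp=0.09, mild=0.43; AND[a·b] → w = 0.0387
R3 (z=12.9): dim=0.48 → w = 0.4800
Weighted average = (0.0081·43.0 + 0.0387·42.0 + 0.4800·12.9) / (0.0081 + 0.0387 + 0.4800)
  = 8.1657 / 0.5268 = 15.501

15.501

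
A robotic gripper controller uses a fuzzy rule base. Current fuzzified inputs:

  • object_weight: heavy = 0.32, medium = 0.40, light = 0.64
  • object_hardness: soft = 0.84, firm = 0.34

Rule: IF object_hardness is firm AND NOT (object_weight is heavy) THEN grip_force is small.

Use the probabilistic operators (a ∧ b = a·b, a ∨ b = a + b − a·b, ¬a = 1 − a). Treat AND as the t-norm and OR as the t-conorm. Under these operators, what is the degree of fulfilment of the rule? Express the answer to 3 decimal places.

0.231

firing strength: firm=0.34, ¬heavy=1−0.32=0.68; AND[a·b] → w = 0.2312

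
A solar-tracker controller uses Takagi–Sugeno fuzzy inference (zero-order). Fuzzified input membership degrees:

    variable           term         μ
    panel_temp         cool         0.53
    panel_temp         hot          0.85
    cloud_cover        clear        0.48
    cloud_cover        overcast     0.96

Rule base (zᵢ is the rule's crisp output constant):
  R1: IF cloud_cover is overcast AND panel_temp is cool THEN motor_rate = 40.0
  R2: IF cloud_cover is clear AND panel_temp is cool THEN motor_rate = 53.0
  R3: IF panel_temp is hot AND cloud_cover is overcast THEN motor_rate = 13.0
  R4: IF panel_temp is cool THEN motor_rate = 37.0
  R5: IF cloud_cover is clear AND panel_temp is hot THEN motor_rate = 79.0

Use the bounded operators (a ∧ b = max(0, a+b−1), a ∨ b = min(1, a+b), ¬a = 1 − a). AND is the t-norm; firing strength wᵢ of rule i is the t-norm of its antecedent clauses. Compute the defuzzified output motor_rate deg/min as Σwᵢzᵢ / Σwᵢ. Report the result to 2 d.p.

35.18

R1 (z=40.0): overcast=0.96, cool=0.53; AND[max(0, a+b−1)] → w = 0.49
R2 (z=53.0): clear=0.48, cool=0.53; AND[max(0, a+b−1)] → w = 0.01
R3 (z=13.0): hot=0.85, overcast=0.96; AND[max(0, a+b−1)] → w = 0.81
R4 (z=37.0): cool=0.53 → w = 0.53
R5 (z=79.0): clear=0.48, hot=0.85; AND[max(0, a+b−1)] → w = 0.33
Weighted average = (0.49·40.0 + 0.01·53.0 + 0.81·13.0 + 0.53·37.0 + 0.33·79.0) / (0.49 + 0.01 + 0.81 + 0.53 + 0.33)
  = 76.3400 / 2.1700 = 35.18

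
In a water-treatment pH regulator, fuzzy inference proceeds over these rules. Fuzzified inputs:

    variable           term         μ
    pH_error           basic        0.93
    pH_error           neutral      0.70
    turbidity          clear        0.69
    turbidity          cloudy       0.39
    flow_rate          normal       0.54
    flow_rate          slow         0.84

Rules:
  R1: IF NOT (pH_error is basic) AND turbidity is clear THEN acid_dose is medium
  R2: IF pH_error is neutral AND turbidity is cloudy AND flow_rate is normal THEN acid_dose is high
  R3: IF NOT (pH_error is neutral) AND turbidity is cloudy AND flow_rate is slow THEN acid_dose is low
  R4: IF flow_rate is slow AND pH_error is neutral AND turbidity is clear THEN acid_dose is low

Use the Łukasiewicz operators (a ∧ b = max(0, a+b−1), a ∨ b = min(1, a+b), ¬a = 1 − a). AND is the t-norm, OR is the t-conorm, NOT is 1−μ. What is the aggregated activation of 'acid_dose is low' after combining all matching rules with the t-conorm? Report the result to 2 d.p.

0.23

R1: ¬basic=1−0.93=0.07, clear=0.69; AND[max(0, a+b−1)] → w = 0.00
R2: neutral=0.70, cloudy=0.39, normal=0.54; AND[max(0, a+b−1)] → w = 0.00
R3: ¬neutral=1−0.70=0.30, cloudy=0.39, slow=0.84; AND[max(0, a+b−1)] → w = 0.00
R4: slow=0.84, neutral=0.70, clear=0.69; AND[max(0, a+b−1)] → w = 0.23
Rules with consequent 'low': {R3, R4} → strengths 0.00, 0.23
Aggregate via t-conorm [min(1, a+b)]: 0.23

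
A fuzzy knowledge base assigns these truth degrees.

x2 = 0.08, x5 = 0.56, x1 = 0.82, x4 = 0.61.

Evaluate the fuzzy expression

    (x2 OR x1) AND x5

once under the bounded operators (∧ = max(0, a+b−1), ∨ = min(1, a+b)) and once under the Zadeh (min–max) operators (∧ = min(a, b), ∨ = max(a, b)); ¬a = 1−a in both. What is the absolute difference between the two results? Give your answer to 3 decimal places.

Under bounded:
  x2 OR x1 = min(1, a+b) on (0.08, 0.82) = 0.90
  (x2 OR x1) AND x5 = max(0, a+b−1) on (0.90, 0.56) = 0.46
  → value = 0.4600
Under Zadeh (min–max):
  x2 OR x1 = max(a, b) on (0.08, 0.82) = 0.82
  (x2 OR x1) AND x5 = min(a, b) on (0.82, 0.56) = 0.56
  → value = 0.5600
|0.4600 − 0.5600| = 0.100

0.100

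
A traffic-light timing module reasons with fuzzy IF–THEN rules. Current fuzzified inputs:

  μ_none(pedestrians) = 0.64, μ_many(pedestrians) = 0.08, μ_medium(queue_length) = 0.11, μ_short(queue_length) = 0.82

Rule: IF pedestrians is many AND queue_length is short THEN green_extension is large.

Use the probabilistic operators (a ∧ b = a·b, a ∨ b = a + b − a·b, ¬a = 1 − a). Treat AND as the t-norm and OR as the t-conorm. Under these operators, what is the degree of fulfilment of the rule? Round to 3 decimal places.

0.066

firing strength: many=0.08, short=0.82; AND[a·b] → w = 0.0656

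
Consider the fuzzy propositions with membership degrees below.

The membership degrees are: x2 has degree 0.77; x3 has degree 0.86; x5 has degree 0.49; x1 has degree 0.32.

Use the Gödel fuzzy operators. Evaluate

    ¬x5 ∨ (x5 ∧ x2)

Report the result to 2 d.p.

0.51

¬x5 = 1 − 0.49 = 0.51
x5 ∧ x2 = min(a, b) on (0.49, 0.77) = 0.49
¬x5 ∨ (x5 ∧ x2) = max(a, b) on (0.51, 0.49) = 0.51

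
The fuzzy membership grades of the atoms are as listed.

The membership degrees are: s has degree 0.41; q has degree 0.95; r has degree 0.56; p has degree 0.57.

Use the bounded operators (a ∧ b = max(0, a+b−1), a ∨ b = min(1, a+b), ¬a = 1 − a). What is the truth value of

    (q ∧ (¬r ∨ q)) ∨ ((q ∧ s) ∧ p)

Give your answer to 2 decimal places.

0.95

¬r = 1 − 0.56 = 0.44
¬r ∨ q = min(1, a+b) on (0.44, 0.95) = 1.00
q ∧ (¬r ∨ q) = max(0, a+b−1) on (0.95, 1.00) = 0.95
q ∧ s = max(0, a+b−1) on (0.95, 0.41) = 0.36
(q ∧ s) ∧ p = max(0, a+b−1) on (0.36, 0.57) = 0.00
(q ∧ (¬r ∨ q)) ∨ ((q ∧ s) ∧ p) = min(1, a+b) on (0.95, 0.00) = 0.95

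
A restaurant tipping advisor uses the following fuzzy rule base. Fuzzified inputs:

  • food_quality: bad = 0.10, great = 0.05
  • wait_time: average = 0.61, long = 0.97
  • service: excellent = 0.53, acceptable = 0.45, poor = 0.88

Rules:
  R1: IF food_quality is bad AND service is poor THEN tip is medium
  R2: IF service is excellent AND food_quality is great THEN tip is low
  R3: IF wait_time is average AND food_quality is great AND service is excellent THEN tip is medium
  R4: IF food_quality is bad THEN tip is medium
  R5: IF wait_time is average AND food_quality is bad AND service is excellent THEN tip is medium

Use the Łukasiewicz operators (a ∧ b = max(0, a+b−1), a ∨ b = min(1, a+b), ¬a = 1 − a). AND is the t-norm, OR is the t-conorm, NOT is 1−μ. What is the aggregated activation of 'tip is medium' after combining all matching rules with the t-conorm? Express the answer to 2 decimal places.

R1: bad=0.10, poor=0.88; AND[max(0, a+b−1)] → w = 0.00
R2: excellent=0.53, great=0.05; AND[max(0, a+b−1)] → w = 0.00
R3: average=0.61, great=0.05, excellent=0.53; AND[max(0, a+b−1)] → w = 0.00
R4: bad=0.10 → w = 0.10
R5: average=0.61, bad=0.10, excellent=0.53; AND[max(0, a+b−1)] → w = 0.00
Rules with consequent 'medium': {R1, R3, R4, R5} → strengths 0.00, 0.00, 0.10, 0.00
Aggregate via t-conorm [min(1, a+b)]: 0.10

0.10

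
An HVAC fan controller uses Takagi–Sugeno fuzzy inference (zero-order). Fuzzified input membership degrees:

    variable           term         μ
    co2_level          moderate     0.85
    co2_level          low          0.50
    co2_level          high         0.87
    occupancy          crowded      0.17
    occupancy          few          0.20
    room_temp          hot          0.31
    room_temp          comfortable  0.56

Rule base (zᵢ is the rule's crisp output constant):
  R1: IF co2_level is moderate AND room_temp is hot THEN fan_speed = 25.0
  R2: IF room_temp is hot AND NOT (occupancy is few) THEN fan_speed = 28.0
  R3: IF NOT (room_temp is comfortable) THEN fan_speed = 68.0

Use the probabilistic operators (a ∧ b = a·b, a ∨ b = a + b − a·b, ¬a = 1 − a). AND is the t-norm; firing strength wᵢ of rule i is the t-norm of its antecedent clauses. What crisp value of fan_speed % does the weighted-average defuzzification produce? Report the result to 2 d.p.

45.67

R1 (z=25.0): moderate=0.85, hot=0.31; AND[a·b] → w = 0.2635
R2 (z=28.0): hot=0.31, ¬few=1−0.20=0.80; AND[a·b] → w = 0.2480
R3 (z=68.0): ¬comfortable=1−0.56=0.44 → w = 0.4400
Weighted average = (0.2635·25.0 + 0.2480·28.0 + 0.4400·68.0) / (0.2635 + 0.2480 + 0.4400)
  = 43.4515 / 0.9515 = 45.67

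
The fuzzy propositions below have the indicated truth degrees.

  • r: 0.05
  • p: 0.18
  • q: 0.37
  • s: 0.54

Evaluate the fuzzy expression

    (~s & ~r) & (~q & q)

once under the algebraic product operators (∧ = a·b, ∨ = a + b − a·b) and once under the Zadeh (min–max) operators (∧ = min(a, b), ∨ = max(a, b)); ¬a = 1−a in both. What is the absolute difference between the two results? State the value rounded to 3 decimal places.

0.268

Under algebraic product:
  ~s = 1 − 0.5400 = 0.4600
  ~r = 1 − 0.0500 = 0.9500
  ~s & ~r = a·b on (0.4600, 0.9500) = 0.4370
  ~q = 1 − 0.3700 = 0.6300
  ~q & q = a·b on (0.6300, 0.3700) = 0.2331
  (~s & ~r) & (~q & q) = a·b on (0.4370, 0.2331) = 0.1019
  → value = 0.1019
Under Zadeh (min–max):
  ~s = 1 − 0.54 = 0.46
  ~r = 1 − 0.05 = 0.95
  ~s & ~r = min(a, b) on (0.46, 0.95) = 0.46
  ~q = 1 − 0.37 = 0.63
  ~q & q = min(a, b) on (0.63, 0.37) = 0.37
  (~s & ~r) & (~q & q) = min(a, b) on (0.46, 0.37) = 0.37
  → value = 0.3700
|0.1019 − 0.3700| = 0.268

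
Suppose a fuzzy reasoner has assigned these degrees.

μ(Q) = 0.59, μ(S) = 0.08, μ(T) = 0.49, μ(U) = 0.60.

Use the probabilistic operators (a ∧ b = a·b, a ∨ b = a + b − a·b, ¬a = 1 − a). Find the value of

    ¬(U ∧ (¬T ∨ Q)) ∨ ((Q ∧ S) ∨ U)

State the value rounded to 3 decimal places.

0.817

¬T = 1 − 0.4900 = 0.5100
¬T ∨ Q = a + b − a·b on (0.5100, 0.5900) = 0.7991
U ∧ (¬T ∨ Q) = a·b on (0.6000, 0.7991) = 0.4795
¬(U ∧ (¬T ∨ Q)) = 1 − 0.4795 = 0.5205
Q ∧ S = a·b on (0.5900, 0.0800) = 0.0472
(Q ∧ S) ∨ U = a + b − a·b on (0.0472, 0.6000) = 0.6189
¬(U ∧ (¬T ∨ Q)) ∨ ((Q ∧ S) ∨ U) = a + b − a·b on (0.5205, 0.6189) = 0.8173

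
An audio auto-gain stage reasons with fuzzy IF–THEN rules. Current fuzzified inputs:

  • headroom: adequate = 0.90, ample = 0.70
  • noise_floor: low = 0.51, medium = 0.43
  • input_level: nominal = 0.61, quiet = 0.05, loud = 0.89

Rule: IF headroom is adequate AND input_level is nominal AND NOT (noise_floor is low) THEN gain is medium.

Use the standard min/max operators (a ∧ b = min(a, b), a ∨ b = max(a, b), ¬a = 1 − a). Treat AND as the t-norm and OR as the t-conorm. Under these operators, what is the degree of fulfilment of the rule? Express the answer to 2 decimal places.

0.49

firing strength: adequate=0.90, nominal=0.61, ¬low=1−0.51=0.49; AND[min(a, b)] → w = 0.49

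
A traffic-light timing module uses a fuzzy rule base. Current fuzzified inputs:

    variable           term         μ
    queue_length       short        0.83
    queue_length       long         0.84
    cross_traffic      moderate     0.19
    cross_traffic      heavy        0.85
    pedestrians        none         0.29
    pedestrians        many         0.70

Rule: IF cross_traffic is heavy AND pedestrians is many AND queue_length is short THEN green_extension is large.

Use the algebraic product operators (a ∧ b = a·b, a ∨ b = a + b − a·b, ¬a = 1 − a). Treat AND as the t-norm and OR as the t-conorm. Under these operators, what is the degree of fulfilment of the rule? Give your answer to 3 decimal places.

firing strength: heavy=0.85, many=0.70, short=0.83; AND[a·b] → w = 0.4938

0.494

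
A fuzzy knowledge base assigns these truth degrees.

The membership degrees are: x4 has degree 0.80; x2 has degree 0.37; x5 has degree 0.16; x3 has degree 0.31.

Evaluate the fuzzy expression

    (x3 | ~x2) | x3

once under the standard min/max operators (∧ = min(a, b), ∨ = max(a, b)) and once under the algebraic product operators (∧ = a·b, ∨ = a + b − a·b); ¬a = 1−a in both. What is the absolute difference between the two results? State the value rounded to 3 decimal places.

0.194

Under standard min/max:
  ~x2 = 1 − 0.37 = 0.63
  x3 | ~x2 = max(a, b) on (0.31, 0.63) = 0.63
  (x3 | ~x2) | x3 = max(a, b) on (0.63, 0.31) = 0.63
  → value = 0.6300
Under algebraic product:
  ~x2 = 1 − 0.3700 = 0.6300
  x3 | ~x2 = a + b − a·b on (0.3100, 0.6300) = 0.7447
  (x3 | ~x2) | x3 = a + b − a·b on (0.7447, 0.3100) = 0.8238
  → value = 0.8238
|0.6300 − 0.8238| = 0.194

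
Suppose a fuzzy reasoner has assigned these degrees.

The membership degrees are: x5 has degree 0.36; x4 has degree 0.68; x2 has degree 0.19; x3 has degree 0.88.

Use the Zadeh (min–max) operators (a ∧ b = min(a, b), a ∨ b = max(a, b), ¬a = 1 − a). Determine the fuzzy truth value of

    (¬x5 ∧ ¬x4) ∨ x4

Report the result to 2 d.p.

0.68

¬x5 = 1 − 0.36 = 0.64
¬x4 = 1 − 0.68 = 0.32
¬x5 ∧ ¬x4 = min(a, b) on (0.64, 0.32) = 0.32
(¬x5 ∧ ¬x4) ∨ x4 = max(a, b) on (0.32, 0.68) = 0.68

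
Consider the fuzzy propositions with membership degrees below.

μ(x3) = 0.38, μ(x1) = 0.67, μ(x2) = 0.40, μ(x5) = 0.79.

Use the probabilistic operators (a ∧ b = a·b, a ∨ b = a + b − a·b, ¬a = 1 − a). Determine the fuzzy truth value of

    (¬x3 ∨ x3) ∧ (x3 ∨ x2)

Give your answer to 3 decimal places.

0.480

¬x3 = 1 − 0.3800 = 0.6200
¬x3 ∨ x3 = a + b − a·b on (0.6200, 0.3800) = 0.7644
x3 ∨ x2 = a + b − a·b on (0.3800, 0.4000) = 0.6280
(¬x3 ∨ x3) ∧ (x3 ∨ x2) = a·b on (0.7644, 0.6280) = 0.4800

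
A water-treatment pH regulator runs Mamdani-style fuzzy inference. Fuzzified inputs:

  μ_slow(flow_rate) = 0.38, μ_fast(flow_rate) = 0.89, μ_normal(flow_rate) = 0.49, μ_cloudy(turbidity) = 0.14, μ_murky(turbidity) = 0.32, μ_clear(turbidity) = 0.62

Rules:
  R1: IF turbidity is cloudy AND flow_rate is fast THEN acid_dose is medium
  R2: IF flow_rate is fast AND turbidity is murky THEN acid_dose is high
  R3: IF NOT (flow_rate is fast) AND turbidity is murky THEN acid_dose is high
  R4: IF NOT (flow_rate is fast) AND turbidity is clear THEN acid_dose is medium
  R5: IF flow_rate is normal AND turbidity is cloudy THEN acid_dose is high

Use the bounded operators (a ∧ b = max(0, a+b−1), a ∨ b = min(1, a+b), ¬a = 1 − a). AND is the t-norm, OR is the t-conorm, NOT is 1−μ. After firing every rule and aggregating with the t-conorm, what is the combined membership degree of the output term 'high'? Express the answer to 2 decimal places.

R1: cloudy=0.14, fast=0.89; AND[max(0, a+b−1)] → w = 0.03
R2: fast=0.89, murky=0.32; AND[max(0, a+b−1)] → w = 0.21
R3: ¬fast=1−0.89=0.11, murky=0.32; AND[max(0, a+b−1)] → w = 0.00
R4: ¬fast=1−0.89=0.11, clear=0.62; AND[max(0, a+b−1)] → w = 0.00
R5: normal=0.49, cloudy=0.14; AND[max(0, a+b−1)] → w = 0.00
Rules with consequent 'high': {R2, R3, R5} → strengths 0.21, 0.00, 0.00
Aggregate via t-conorm [min(1, a+b)]: 0.21

0.21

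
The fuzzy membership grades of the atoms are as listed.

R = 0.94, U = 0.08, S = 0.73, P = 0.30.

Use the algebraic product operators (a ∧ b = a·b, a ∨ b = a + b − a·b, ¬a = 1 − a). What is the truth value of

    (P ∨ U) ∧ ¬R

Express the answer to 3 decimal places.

0.021

P ∨ U = a + b − a·b on (0.3000, 0.0800) = 0.3560
¬R = 1 − 0.9400 = 0.0600
(P ∨ U) ∧ ¬R = a·b on (0.3560, 0.0600) = 0.0214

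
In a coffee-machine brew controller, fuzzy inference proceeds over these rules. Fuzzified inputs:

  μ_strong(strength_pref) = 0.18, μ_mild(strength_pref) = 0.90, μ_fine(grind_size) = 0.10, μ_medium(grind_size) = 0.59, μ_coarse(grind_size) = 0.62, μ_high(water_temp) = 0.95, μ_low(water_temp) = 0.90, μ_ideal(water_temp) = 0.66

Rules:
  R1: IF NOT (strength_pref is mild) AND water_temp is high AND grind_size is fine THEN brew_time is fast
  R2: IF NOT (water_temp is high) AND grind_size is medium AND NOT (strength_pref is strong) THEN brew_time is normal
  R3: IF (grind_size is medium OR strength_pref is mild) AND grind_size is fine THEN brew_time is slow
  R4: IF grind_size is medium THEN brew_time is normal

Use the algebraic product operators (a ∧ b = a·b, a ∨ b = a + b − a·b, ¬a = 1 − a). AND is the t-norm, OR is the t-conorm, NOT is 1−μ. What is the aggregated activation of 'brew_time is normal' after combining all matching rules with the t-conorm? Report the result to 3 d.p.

0.600

R1: ¬mild=1−0.90=0.10, high=0.95, fine=0.10; AND[a·b] → w = 0.0095
R2: ¬high=1−0.95=0.05, medium=0.59, ¬strong=1−0.18=0.82; AND[a·b] → w = 0.0242
R3: (medium=0.59 OR mild=0.90) = 0.9590; AND[a·b] with fine=0.10 → w = 0.0959
R4: medium=0.59 → w = 0.5900
Rules with consequent 'normal': {R2, R4} → strengths 0.0242, 0.5900
Aggregate via t-conorm [a + b − a·b]: 0.5999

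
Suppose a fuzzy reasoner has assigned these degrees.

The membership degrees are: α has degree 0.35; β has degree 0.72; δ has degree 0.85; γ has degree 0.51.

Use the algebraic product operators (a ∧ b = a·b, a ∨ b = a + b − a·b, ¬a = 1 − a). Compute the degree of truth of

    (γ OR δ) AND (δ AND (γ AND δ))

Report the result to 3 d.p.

0.341

γ OR δ = a + b − a·b on (0.5100, 0.8500) = 0.9265
γ AND δ = a·b on (0.5100, 0.8500) = 0.4335
δ AND (γ AND δ) = a·b on (0.8500, 0.4335) = 0.3685
(γ OR δ) AND (δ AND (γ AND δ)) = a·b on (0.9265, 0.3685) = 0.3414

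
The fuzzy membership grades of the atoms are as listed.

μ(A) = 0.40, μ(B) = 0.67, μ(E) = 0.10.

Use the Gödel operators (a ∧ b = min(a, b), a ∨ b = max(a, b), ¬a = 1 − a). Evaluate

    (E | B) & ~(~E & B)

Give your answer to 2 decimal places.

E | B = max(a, b) on (0.10, 0.67) = 0.67
~E = 1 − 0.10 = 0.90
~E & B = min(a, b) on (0.90, 0.67) = 0.67
~(~E & B) = 1 − 0.67 = 0.33
(E | B) & ~(~E & B) = min(a, b) on (0.67, 0.33) = 0.33

0.33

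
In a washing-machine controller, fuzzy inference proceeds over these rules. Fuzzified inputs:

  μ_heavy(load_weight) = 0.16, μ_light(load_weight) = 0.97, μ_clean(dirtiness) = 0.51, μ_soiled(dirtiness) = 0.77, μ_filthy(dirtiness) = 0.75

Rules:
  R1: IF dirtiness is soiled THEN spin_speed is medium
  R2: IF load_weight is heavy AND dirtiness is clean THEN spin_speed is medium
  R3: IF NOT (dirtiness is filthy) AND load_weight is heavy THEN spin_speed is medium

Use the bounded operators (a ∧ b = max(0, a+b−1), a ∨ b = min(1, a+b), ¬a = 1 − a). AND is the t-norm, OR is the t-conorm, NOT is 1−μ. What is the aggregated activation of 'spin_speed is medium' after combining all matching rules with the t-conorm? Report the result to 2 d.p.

0.77

R1: soiled=0.77 → w = 0.77
R2: heavy=0.16, clean=0.51; AND[max(0, a+b−1)] → w = 0.00
R3: ¬filthy=1−0.75=0.25, heavy=0.16; AND[max(0, a+b−1)] → w = 0.00
Rules with consequent 'medium': {R1, R2, R3} → strengths 0.77, 0.00, 0.00
Aggregate via t-conorm [min(1, a+b)]: 0.77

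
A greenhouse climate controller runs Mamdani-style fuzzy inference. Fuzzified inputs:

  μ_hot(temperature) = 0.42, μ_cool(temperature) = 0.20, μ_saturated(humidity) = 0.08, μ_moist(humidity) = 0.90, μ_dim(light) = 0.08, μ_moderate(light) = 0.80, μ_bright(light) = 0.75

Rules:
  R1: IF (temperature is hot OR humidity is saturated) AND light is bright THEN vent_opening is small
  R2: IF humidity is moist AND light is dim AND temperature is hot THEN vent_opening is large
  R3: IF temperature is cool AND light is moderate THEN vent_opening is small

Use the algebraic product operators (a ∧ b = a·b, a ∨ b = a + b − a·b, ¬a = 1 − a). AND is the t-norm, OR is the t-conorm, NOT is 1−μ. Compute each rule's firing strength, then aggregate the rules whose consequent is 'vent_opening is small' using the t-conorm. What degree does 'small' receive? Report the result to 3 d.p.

0.454

R1: (hot=0.42 OR saturated=0.08) = 0.4664; AND[a·b] with bright=0.75 → w = 0.3498
R2: moist=0.90, dim=0.08, hot=0.42; AND[a·b] → w = 0.0302
R3: cool=0.20, moderate=0.80; AND[a·b] → w = 0.1600
Rules with consequent 'small': {R1, R3} → strengths 0.3498, 0.1600
Aggregate via t-conorm [a + b − a·b]: 0.4538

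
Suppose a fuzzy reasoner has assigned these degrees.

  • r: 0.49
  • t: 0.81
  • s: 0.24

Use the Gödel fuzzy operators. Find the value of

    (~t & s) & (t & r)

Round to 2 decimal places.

~t = 1 − 0.81 = 0.19
~t & s = min(a, b) on (0.19, 0.24) = 0.19
t & r = min(a, b) on (0.81, 0.49) = 0.49
(~t & s) & (t & r) = min(a, b) on (0.19, 0.49) = 0.19

0.19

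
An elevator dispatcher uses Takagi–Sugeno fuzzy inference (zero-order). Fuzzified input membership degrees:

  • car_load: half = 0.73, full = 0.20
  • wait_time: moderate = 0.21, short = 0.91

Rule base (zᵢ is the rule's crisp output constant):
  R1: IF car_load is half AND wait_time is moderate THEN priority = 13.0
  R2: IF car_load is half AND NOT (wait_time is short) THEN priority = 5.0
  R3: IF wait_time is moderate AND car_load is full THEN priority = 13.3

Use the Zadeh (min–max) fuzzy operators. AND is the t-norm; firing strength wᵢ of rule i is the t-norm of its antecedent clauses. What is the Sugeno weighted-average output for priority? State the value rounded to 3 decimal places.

R1 (z=13.0): half=0.73, moderate=0.21; AND[min(a, b)] → w = 0.21
R2 (z=5.0): half=0.73, ¬short=1−0.91=0.09; AND[min(a, b)] → w = 0.09
R3 (z=13.3): moderate=0.21, full=0.20; AND[min(a, b)] → w = 0.20
Weighted average = (0.21·13.0 + 0.09·5.0 + 0.20·13.3) / (0.21 + 0.09 + 0.20)
  = 5.8400 / 0.5000 = 11.680

11.680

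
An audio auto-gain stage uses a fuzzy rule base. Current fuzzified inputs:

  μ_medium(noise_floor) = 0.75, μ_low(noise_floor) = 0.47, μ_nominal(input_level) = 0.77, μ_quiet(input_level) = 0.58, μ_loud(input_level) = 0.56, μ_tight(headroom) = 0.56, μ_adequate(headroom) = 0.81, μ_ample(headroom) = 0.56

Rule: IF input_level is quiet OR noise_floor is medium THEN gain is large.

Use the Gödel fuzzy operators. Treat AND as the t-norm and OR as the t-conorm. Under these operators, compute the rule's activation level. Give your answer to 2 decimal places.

firing strength: quiet=0.58, medium=0.75; OR[max(a, b)] → w = 0.75

0.75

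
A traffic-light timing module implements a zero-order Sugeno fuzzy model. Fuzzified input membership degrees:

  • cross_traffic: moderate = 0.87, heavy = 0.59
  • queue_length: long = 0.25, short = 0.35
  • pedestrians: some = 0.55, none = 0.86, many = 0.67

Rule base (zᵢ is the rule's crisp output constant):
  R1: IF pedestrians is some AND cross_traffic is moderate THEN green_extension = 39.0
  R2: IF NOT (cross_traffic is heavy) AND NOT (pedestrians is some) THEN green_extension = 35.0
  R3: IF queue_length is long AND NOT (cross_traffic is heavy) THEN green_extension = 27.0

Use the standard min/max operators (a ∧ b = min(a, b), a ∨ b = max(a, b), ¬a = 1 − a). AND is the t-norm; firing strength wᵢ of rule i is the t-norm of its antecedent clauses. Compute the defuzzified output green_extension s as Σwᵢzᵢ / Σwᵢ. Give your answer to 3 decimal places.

35.165

R1 (z=39.0): some=0.55, moderate=0.87; AND[min(a, b)] → w = 0.55
R2 (z=35.0): ¬heavy=1−0.59=0.41, ¬some=1−0.55=0.45; AND[min(a, b)] → w = 0.41
R3 (z=27.0): long=0.25, ¬heavy=1−0.59=0.41; AND[min(a, b)] → w = 0.25
Weighted average = (0.55·39.0 + 0.41·35.0 + 0.25·27.0) / (0.55 + 0.41 + 0.25)
  = 42.5500 / 1.2100 = 35.165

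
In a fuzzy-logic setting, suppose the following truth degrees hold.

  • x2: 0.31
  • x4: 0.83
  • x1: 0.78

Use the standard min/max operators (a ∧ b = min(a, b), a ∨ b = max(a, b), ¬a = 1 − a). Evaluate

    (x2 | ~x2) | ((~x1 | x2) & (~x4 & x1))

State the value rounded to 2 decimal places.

~x2 = 1 − 0.31 = 0.69
x2 | ~x2 = max(a, b) on (0.31, 0.69) = 0.69
~x1 = 1 − 0.78 = 0.22
~x1 | x2 = max(a, b) on (0.22, 0.31) = 0.31
~x4 = 1 − 0.83 = 0.17
~x4 & x1 = min(a, b) on (0.17, 0.78) = 0.17
(~x1 | x2) & (~x4 & x1) = min(a, b) on (0.31, 0.17) = 0.17
(x2 | ~x2) | ((~x1 | x2) & (~x4 & x1)) = max(a, b) on (0.69, 0.17) = 0.69

0.69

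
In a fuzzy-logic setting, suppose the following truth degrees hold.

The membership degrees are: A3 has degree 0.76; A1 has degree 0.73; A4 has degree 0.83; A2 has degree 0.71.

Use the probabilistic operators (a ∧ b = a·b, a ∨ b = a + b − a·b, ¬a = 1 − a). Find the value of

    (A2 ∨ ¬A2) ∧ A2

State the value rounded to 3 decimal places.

0.564

¬A2 = 1 − 0.7100 = 0.2900
A2 ∨ ¬A2 = a + b − a·b on (0.7100, 0.2900) = 0.7941
(A2 ∨ ¬A2) ∧ A2 = a·b on (0.7941, 0.7100) = 0.5638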